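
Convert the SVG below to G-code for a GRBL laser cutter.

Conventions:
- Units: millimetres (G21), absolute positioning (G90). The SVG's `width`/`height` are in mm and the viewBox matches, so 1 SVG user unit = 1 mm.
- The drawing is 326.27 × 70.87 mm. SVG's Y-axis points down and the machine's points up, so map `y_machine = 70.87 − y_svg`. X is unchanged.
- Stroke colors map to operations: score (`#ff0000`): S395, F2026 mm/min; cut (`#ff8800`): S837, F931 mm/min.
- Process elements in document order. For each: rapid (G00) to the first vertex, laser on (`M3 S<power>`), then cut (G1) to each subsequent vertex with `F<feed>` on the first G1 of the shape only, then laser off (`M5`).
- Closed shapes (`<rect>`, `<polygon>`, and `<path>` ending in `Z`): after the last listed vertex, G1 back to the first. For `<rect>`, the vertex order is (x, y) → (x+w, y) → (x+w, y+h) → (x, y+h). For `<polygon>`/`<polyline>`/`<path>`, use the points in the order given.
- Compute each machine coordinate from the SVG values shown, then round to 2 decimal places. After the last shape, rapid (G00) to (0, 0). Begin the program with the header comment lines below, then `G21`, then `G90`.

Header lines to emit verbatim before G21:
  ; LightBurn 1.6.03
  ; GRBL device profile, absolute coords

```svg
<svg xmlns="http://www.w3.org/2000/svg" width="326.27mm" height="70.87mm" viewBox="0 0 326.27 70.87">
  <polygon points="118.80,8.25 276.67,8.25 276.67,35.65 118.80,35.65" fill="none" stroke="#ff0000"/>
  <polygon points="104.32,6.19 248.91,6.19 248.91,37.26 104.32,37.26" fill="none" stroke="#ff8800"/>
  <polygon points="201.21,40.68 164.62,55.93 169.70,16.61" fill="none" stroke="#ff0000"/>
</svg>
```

viewBox `0 0 326.27 70.87` with mm width/height → 1 unit = 1 mm. Flip: y_m = 70.87 − y_svg.

**Shape 1** — `<polygon>` rectangle, stroke `#ff0000` → score (S395, F2026). Machine vertices: (118.80,62.62) → (276.67,62.62) → (276.67,35.22) → (118.80,35.22) → (118.80,62.62). Closed: final G1 returns to the first vertex.

**Shape 2** — `<polygon>` rectangle, stroke `#ff8800` → cut (S837, F931). Machine vertices: (104.32,64.68) → (248.91,64.68) → (248.91,33.61) → (104.32,33.61) → (104.32,64.68). Closed: final G1 returns to the first vertex.

**Shape 3** — `<polygon>` regular polygon, stroke `#ff0000` → score (S395, F2026). Machine vertices: (201.21,30.19) → (164.62,14.94) → (169.70,54.26) → (201.21,30.19). Closed: final G1 returns to the first vertex.

; LightBurn 1.6.03
; GRBL device profile, absolute coords
G21
G90
G00 X118.80 Y62.62
M3 S395
G1 X276.67 Y62.62 F2026
G1 X276.67 Y35.22
G1 X118.80 Y35.22
G1 X118.80 Y62.62
M5
G00 X104.32 Y64.68
M3 S837
G1 X248.91 Y64.68 F931
G1 X248.91 Y33.61
G1 X104.32 Y33.61
G1 X104.32 Y64.68
M5
G00 X201.21 Y30.19
M3 S395
G1 X164.62 Y14.94 F2026
G1 X169.70 Y54.26
G1 X201.21 Y30.19
M5
G00 X0.00 Y0.00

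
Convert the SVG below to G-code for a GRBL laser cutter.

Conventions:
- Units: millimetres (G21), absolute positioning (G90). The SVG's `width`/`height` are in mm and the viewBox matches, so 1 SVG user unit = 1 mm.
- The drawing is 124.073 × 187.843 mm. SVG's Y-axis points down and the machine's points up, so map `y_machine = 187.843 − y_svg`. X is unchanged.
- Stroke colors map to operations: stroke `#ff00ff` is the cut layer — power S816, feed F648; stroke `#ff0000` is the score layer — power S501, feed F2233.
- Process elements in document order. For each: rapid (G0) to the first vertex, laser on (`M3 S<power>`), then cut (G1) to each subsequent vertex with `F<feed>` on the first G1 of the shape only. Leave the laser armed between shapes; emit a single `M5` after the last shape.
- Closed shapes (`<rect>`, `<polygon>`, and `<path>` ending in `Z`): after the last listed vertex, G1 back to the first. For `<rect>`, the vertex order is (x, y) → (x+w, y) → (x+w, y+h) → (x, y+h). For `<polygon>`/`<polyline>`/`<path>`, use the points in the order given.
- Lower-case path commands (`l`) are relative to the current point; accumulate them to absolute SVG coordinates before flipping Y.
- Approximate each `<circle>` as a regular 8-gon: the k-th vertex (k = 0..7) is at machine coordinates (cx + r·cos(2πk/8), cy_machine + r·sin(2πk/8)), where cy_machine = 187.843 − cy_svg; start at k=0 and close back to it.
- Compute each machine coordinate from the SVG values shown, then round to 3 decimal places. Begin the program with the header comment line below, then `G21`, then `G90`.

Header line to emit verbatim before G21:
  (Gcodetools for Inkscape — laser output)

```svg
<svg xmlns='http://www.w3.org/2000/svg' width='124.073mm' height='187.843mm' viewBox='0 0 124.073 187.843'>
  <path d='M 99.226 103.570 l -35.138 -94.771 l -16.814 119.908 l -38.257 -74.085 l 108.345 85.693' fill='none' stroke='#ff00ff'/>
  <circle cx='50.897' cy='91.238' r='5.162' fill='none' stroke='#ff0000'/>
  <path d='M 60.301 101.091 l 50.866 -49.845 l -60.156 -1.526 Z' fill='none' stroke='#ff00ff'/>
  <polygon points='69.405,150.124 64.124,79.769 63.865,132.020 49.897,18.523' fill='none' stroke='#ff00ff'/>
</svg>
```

(Gcodetools for Inkscape — laser output)
G21
G90
G0 X99.226 Y84.273
M3 S816
G1 X64.088 Y179.044 F648
G1 X47.274 Y59.136
G1 X9.017 Y133.221
G1 X117.362 Y47.528
G0 X56.059 Y96.605
M3 S501
G1 X54.547 Y100.255 F2233
G1 X50.897 Y101.767
G1 X47.247 Y100.255
G1 X45.735 Y96.605
G1 X47.247 Y92.955
G1 X50.897 Y91.443
G1 X54.547 Y92.955
G1 X56.059 Y96.605
G0 X60.301 Y86.752
M3 S816
G1 X111.167 Y136.597 F648
G1 X51.011 Y138.123
G1 X60.301 Y86.752
G0 X69.405 Y37.719
M3 S816
G1 X64.124 Y108.074 F648
G1 X63.865 Y55.823
G1 X49.897 Y169.320
G1 X69.405 Y37.719
M5

viewBox `0 0 124.073 187.843` with mm width/height → 1 unit = 1 mm. Flip: y_m = 187.843 − y_svg.

**Shape 1** — `<path>` open polyline, stroke `#ff00ff` → cut (S816, F648). Machine vertices: (99.226,84.273) → (64.088,179.044) → (47.274,59.136) → (9.017,133.221) → (117.362,47.528). Open path.

**Shape 2** — `<circle>` circle, stroke `#ff0000` → score (S501, F2233). Machine vertices: (56.059,96.605) → (54.547,100.255) → (50.897,101.767) → (47.247,100.255) → (45.735,96.605) → (47.247,92.955) → (50.897,91.443) → (54.547,92.955) → (56.059,96.605). Closed: final G1 returns to the first vertex.

**Shape 3** — `<path>` closed polygon, stroke `#ff00ff` → cut (S816, F648). Machine vertices: (60.301,86.752) → (111.167,136.597) → (51.011,138.123) → (60.301,86.752). Closed: final G1 returns to the first vertex.

**Shape 4** — `<polygon>` closed polygon, stroke `#ff00ff` → cut (S816, F648). Machine vertices: (69.405,37.719) → (64.124,108.074) → (63.865,55.823) → (49.897,169.320) → (69.405,37.719). Closed: final G1 returns to the first vertex.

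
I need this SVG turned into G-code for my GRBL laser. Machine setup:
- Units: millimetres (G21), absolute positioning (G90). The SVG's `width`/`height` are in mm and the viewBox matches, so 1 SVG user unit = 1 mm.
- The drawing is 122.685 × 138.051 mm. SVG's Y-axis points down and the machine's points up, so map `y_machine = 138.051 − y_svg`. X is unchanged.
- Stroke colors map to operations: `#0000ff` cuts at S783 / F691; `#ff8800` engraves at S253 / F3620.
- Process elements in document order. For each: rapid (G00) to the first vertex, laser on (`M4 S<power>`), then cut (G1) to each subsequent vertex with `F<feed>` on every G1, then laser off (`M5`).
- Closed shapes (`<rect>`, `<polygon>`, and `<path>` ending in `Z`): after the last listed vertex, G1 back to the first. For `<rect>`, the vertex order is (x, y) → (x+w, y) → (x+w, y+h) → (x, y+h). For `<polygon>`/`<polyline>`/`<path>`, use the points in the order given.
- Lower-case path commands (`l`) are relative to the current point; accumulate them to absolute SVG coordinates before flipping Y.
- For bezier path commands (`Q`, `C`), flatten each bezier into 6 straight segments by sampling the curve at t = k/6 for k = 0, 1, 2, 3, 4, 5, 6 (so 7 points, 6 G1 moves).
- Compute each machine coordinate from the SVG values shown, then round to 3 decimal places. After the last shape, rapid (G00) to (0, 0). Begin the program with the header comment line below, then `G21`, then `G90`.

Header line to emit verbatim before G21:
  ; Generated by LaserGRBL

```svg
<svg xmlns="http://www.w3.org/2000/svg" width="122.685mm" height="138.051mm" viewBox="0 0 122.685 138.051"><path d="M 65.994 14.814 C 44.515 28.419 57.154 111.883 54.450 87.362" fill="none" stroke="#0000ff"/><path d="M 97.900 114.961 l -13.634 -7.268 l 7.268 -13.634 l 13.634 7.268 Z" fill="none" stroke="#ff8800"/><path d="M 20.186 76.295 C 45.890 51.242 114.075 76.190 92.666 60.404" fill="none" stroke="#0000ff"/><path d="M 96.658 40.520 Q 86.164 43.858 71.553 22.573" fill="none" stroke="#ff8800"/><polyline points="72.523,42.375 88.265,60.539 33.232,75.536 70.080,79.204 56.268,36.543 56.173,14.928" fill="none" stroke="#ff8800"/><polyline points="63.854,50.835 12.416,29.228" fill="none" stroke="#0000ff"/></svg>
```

; Generated by LaserGRBL
G21
G90
G00 X65.994 Y123.237
M4 S783
G1 X57.869 Y111.436 F691
G1 X54.056 Y92.932 F691
G1 X53.181 Y72.666 F691
G1 X53.872 Y55.576 F691
G1 X54.752 Y46.604 F691
G1 X54.450 Y50.689 F691
M5
G00 X97.900 Y23.090
M4 S253
G1 X84.266 Y30.358 F3620
G1 X91.534 Y43.992 F3620
G1 X105.168 Y36.724 F3620
G1 X97.900 Y23.090 F3620
M5
G00 X20.186 Y61.756
M4 S783
G1 X35.967 Y70.536 F691
G1 X55.159 Y73.503 F691
G1 X74.093 Y73.177 F691
G1 X89.102 Y72.078 F691
G1 X96.516 Y72.728 F691
G1 X92.666 Y77.647 F691
M5
G00 X96.658 Y97.531
M4 S253
G1 X93.046 Y97.102 F3620
G1 X89.205 Y98.042 F3620
G1 X85.135 Y100.349 F3620
G1 X80.836 Y104.024 F3620
G1 X76.309 Y109.067 F3620
G1 X71.553 Y115.478 F3620
M5
G00 X72.523 Y95.676
M4 S253
G1 X88.265 Y77.512 F3620
G1 X33.232 Y62.515 F3620
G1 X70.080 Y58.847 F3620
G1 X56.268 Y101.508 F3620
G1 X56.173 Y123.123 F3620
M5
G00 X63.854 Y87.216
M4 S783
G1 X12.416 Y108.823 F691
M5
G00 X0.000 Y0.000

viewBox `0 0 122.685 138.051` with mm width/height → 1 unit = 1 mm. Flip: y_m = 138.051 − y_svg.

**Shape 1** — `<path>` cubic bezier, stroke `#0000ff` → cut (S783, F691). Control points (SVG): P0=(65.994,14.814), P1=(44.515,28.419), P2=(57.154,111.883), P3=(54.450,87.362); sampled at t=k/6. Machine vertices: (65.994,123.237) → (57.869,111.436) → (54.056,92.932) → (53.181,72.666) → (53.872,55.576) → (54.752,46.604) → (54.450,50.689). Open path.

**Shape 2** — `<path>` regular polygon, stroke `#ff8800` → engrave (S253, F3620). Machine vertices: (97.900,23.090) → (84.266,30.358) → (91.534,43.992) → (105.168,36.724) → (97.900,23.090). Closed: final G1 returns to the first vertex.

**Shape 3** — `<path>` cubic bezier, stroke `#0000ff` → cut (S783, F691). Control points (SVG): P0=(20.186,76.295), P1=(45.890,51.242), P2=(114.075,76.190), P3=(92.666,60.404); sampled at t=k/6. Machine vertices: (20.186,61.756) → (35.967,70.536) → (55.159,73.503) → (74.093,73.177) → (89.102,72.078) → (96.516,72.728) → (92.666,77.647). Open path.

**Shape 4** — `<path>` quadratic bezier, stroke `#ff8800` → engrave (S253, F3620). Control points (SVG): P0=(96.658,40.520), P1=(86.164,43.858), P2=(71.553,22.573); sampled at t=k/6. Machine vertices: (96.658,97.531) → (93.046,97.102) → (89.205,98.042) → (85.135,100.349) → (80.836,104.024) → (76.309,109.067) → (71.553,115.478). Open path.

**Shape 5** — `<polyline>` open polyline, stroke `#ff8800` → engrave (S253, F3620). Machine vertices: (72.523,95.676) → (88.265,77.512) → (33.232,62.515) → (70.080,58.847) → (56.268,101.508) → (56.173,123.123). Open path.

**Shape 6** — `<polyline>` line segment, stroke `#0000ff` → cut (S783, F691). Machine vertices: (63.854,87.216) → (12.416,108.823). Open path.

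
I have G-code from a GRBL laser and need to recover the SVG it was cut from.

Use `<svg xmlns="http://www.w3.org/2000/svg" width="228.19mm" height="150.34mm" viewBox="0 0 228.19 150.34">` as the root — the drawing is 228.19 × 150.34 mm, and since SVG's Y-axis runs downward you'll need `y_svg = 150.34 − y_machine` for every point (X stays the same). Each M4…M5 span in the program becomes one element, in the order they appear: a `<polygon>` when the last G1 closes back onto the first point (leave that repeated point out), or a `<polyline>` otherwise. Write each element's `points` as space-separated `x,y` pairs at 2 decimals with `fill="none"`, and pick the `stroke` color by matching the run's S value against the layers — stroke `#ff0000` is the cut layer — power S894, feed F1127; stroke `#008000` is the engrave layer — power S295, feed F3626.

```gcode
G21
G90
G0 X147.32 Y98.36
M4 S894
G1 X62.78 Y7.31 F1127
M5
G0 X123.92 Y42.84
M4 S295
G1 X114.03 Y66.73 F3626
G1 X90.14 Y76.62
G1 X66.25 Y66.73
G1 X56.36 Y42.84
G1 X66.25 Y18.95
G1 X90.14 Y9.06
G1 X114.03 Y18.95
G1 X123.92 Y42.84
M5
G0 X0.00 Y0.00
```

<svg xmlns="http://www.w3.org/2000/svg" width="228.19mm" height="150.34mm" viewBox="0 0 228.19 150.34">
  <polyline points="147.32,51.98 62.78,143.03" fill="none" stroke="#ff0000"/>
  <polygon points="123.92,107.50 114.03,83.61 90.14,73.72 66.25,83.61 56.36,107.50 66.25,131.39 90.14,141.28 114.03,131.39" fill="none" stroke="#008000"/>
</svg>

Machine Y-up, SVG Y-down with viewBox height 150.34, so y_svg = 150.34 − y_machine; X carries over.

Run 1: the run's S894 means `#ff0000` (cut). The run is open, so emit a `<polyline>` with points (Y-flipped): 147.32,51.98 62.78,143.03.

Run 2: S295 ⇒ engrave layer `#008000`. The run returns to its start, so emit a `<polygon>` with points (Y-flipped): 123.92,107.50 114.03,83.61 90.14,73.72 66.25,83.61 56.36,107.50 66.25,131.39 90.14,141.28 114.03,131.39.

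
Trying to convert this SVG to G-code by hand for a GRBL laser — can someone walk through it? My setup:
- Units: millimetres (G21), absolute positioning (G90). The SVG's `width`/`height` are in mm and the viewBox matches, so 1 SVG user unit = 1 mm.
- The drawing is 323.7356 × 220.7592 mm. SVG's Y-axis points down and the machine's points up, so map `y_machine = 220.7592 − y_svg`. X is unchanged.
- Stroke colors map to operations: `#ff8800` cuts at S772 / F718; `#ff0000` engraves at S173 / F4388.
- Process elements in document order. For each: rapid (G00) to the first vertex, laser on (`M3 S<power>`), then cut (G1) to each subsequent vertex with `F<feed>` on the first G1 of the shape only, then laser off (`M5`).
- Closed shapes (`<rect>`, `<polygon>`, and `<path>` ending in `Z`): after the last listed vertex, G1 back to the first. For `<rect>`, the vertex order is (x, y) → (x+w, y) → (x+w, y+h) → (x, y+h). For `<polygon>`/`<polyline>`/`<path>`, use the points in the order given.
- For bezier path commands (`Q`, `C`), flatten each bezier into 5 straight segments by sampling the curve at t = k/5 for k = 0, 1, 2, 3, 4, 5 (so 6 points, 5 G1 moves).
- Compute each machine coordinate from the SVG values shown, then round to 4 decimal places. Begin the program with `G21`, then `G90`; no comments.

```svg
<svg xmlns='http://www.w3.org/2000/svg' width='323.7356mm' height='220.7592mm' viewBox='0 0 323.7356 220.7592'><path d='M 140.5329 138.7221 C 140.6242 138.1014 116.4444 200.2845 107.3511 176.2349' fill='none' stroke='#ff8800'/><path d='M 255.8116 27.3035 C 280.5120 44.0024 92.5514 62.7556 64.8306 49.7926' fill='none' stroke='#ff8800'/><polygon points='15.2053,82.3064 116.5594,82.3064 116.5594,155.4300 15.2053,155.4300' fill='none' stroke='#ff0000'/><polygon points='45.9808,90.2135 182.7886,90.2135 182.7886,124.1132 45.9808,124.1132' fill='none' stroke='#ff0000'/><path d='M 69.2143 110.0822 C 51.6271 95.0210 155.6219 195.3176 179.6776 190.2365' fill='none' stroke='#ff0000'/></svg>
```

viewBox `0 0 323.7356 220.7592` with mm width/height → 1 unit = 1 mm. Flip: y_m = 220.7592 − y_svg.

**Shape 1** — `<path>` cubic bezier, stroke `#ff8800` → cut (S772, F718). Control points (SVG): P0=(140.5329,138.7221), P1=(140.6242,138.1014), P2=(116.4444,200.2845), P3=(107.3511,176.2349); sampled at t=k/5. Machine vertices: (140.5329,82.0371) → (137.9900,76.0654) → (131.5112,62.1745) → (122.9857,47.5181) → (114.3026,39.2502) → (107.3511,44.5243). Open path.

**Shape 2** — `<path>` cubic bezier, stroke `#ff8800` → cut (S772, F718). Control points (SVG): P0=(255.8116,27.3035), P1=(280.5120,44.0024), P2=(92.5514,62.7556), P3=(64.8306,49.7926); sampled at t=k/5. Machine vertices: (255.8116,193.4557) → (248.0957,183.4600) → (207.2405,174.5923) → (151.1450,168.4735) → (97.7086,166.7246) → (64.8306,170.9666). Open path.

**Shape 3** — `<polygon>` rectangle, stroke `#ff0000` → engrave (S173, F4388). Machine vertices: (15.2053,138.4528) → (116.5594,138.4528) → (116.5594,65.3292) → (15.2053,65.3292) → (15.2053,138.4528). Closed: final G1 returns to the first vertex.

**Shape 4** — `<polygon>` rectangle, stroke `#ff0000` → engrave (S173, F4388). Machine vertices: (45.9808,130.5457) → (182.7886,130.5457) → (182.7886,96.6460) → (45.9808,96.6460) → (45.9808,130.5457). Closed: final G1 returns to the first vertex.

**Shape 5** — `<path>` cubic bezier, stroke `#ff0000` → engrave (S173, F4388). Control points (SVG): P0=(69.2143,110.0822), P1=(51.6271,95.0210), P2=(155.6219,195.3176), P3=(179.6776,190.2365); sampled at t=k/5. Machine vertices: (69.2143,110.6770) → (71.6397,107.6367) → (93.5717,87.5058) → (125.3373,60.8796) → (157.2637,38.3535) → (179.6776,30.5227). Open path.

G21
G90
G00 X140.5329 Y82.0371
M3 S772
G1 X137.9900 Y76.0654 F718
G1 X131.5112 Y62.1745
G1 X122.9857 Y47.5181
G1 X114.3026 Y39.2502
G1 X107.3511 Y44.5243
M5
G00 X255.8116 Y193.4557
M3 S772
G1 X248.0957 Y183.4600 F718
G1 X207.2405 Y174.5923
G1 X151.1450 Y168.4735
G1 X97.7086 Y166.7246
G1 X64.8306 Y170.9666
M5
G00 X15.2053 Y138.4528
M3 S173
G1 X116.5594 Y138.4528 F4388
G1 X116.5594 Y65.3292
G1 X15.2053 Y65.3292
G1 X15.2053 Y138.4528
M5
G00 X45.9808 Y130.5457
M3 S173
G1 X182.7886 Y130.5457 F4388
G1 X182.7886 Y96.6460
G1 X45.9808 Y96.6460
G1 X45.9808 Y130.5457
M5
G00 X69.2143 Y110.6770
M3 S173
G1 X71.6397 Y107.6367 F4388
G1 X93.5717 Y87.5058
G1 X125.3373 Y60.8796
G1 X157.2637 Y38.3535
G1 X179.6776 Y30.5227
M5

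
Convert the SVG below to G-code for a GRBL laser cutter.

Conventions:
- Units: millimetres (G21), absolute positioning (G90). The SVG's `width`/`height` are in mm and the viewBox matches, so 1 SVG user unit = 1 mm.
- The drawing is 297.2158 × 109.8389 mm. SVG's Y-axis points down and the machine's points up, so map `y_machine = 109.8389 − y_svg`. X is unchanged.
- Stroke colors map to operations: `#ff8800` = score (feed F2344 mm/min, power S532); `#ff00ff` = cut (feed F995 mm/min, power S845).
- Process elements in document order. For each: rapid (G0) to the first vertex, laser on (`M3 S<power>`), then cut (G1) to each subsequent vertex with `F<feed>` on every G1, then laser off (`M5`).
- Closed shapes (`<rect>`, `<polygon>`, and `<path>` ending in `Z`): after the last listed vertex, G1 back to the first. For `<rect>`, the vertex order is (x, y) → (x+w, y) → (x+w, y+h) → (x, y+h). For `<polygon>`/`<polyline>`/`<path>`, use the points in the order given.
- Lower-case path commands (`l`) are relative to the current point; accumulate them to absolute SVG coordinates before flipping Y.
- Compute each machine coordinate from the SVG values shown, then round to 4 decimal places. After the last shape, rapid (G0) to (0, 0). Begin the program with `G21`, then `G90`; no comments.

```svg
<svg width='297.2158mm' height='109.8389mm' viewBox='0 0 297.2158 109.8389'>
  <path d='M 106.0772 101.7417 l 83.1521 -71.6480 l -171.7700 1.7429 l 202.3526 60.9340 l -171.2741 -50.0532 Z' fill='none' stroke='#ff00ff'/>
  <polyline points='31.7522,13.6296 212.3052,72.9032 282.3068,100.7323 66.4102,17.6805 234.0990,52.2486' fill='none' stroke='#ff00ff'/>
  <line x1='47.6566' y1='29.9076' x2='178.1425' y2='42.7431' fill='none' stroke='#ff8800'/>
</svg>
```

1 u = 1 mm; y_m = 109.8389 − y.

[1] `<path>` closed polygon, #ff00ff→cut S845 F995: (106.0772,8.0972) → (189.2293,79.7452) → (17.4593,78.0023) → (219.8119,17.0683) → (48.5378,67.1215) → (106.0772,8.0972) (closed)

[2] `<polyline>` open polyline, #ff00ff→cut S845 F995: (31.7522,96.2093) → (212.3052,36.9357) → (282.3068,9.1066) → (66.4102,92.1584) → (234.0990,57.5903)

[3] `<line>` line segment, #ff8800→score S532 F2344: (47.6566,79.9313) → (178.1425,67.0958)

G21
G90
G0 X106.0772 Y8.0972
M3 S845
G1 X189.2293 Y79.7452 F995
G1 X17.4593 Y78.0023 F995
G1 X219.8119 Y17.0683 F995
G1 X48.5378 Y67.1215 F995
G1 X106.0772 Y8.0972 F995
M5
G0 X31.7522 Y96.2093
M3 S845
G1 X212.3052 Y36.9357 F995
G1 X282.3068 Y9.1066 F995
G1 X66.4102 Y92.1584 F995
G1 X234.0990 Y57.5903 F995
M5
G0 X47.6566 Y79.9313
M3 S532
G1 X178.1425 Y67.0958 F2344
M5
G0 X0.0000 Y0.0000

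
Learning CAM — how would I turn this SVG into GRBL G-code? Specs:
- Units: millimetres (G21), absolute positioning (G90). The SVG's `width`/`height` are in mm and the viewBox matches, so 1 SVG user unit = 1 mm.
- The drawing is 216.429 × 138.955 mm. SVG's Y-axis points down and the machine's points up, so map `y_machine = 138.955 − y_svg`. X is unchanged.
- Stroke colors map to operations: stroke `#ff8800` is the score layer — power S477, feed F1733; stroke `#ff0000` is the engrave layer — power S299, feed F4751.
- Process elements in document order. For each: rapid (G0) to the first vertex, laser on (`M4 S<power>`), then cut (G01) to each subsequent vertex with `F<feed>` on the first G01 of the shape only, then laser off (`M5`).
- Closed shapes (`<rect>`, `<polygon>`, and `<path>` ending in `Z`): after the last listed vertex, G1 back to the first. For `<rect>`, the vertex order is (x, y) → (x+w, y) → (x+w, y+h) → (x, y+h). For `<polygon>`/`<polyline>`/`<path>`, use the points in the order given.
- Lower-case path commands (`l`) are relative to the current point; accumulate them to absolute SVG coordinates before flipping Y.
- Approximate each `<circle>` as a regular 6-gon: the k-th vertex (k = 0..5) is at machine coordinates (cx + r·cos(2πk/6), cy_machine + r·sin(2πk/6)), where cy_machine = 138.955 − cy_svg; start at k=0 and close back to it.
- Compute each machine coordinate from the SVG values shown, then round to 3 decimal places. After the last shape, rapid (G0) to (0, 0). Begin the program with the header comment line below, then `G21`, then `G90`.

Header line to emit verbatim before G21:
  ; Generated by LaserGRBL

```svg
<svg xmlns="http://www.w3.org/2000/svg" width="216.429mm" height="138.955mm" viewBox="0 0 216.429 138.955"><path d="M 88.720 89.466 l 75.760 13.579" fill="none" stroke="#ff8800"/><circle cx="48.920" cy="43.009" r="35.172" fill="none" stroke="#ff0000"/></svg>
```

1 u = 1 mm; y_m = 138.955 − y.

[1] `<path>` line segment, #ff8800→score S477 F1733: (88.720,49.489) → (164.480,35.910)

[2] `<circle>` circle, #ff0000→engrave S299 F4751: (84.092,95.946) → (66.506,126.406) → (31.334,126.406) → (13.748,95.946) → (31.334,65.486) → (66.506,65.486) → (84.092,95.946) (closed)

; Generated by LaserGRBL
G21
G90
G0 X88.720 Y49.489
M4 S477
G01 X164.480 Y35.910 F1733
M5
G0 X84.092 Y95.946
M4 S299
G01 X66.506 Y126.406 F4751
G01 X31.334 Y126.406
G01 X13.748 Y95.946
G01 X31.334 Y65.486
G01 X66.506 Y65.486
G01 X84.092 Y95.946
M5
G0 X0.000 Y0.000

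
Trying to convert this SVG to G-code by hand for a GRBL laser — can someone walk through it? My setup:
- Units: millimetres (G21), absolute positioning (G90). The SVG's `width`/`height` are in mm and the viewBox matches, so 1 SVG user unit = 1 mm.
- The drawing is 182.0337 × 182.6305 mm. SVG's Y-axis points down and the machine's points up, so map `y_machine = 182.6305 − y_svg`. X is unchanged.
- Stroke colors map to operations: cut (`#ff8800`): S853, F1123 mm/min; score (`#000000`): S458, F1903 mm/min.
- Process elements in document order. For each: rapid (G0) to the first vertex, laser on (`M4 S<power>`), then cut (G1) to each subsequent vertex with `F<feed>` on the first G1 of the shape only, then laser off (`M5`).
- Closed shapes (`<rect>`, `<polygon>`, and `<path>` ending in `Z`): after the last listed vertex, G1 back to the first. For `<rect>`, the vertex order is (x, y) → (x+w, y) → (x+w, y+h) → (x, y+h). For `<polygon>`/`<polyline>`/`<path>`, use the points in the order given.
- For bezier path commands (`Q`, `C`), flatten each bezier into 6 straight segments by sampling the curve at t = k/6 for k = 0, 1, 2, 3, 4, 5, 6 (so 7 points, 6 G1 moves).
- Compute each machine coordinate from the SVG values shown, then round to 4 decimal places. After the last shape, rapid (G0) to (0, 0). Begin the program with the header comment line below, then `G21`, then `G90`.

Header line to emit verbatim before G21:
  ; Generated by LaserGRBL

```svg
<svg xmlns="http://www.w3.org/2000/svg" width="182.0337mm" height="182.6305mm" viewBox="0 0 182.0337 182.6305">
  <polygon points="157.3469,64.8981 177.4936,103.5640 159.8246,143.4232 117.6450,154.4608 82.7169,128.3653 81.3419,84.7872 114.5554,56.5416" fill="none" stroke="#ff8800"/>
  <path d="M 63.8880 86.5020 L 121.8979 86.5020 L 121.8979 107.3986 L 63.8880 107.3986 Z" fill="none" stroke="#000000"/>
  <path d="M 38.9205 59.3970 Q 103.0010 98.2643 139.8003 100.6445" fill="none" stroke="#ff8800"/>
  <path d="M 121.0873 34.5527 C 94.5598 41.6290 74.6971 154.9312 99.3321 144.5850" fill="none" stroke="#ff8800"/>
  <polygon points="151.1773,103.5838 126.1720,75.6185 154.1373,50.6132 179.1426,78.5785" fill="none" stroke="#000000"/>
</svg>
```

; Generated by LaserGRBL
G21
G90
G0 X157.3469 Y117.7324
M4 S853
G1 X177.4936 Y79.0665 F1123
G1 X159.8246 Y39.2073
G1 X117.6450 Y28.1697
G1 X82.7169 Y54.2652
G1 X81.3419 Y97.8433
G1 X114.5554 Y126.0889
G1 X157.3469 Y117.7324
M5
G0 X63.8880 Y96.1285
M4 S458
G1 X121.8979 Y96.1285 F1903
G1 X121.8979 Y75.2319
G1 X63.8880 Y75.2319
G1 X63.8880 Y96.1285
M5
G0 X38.9205 Y123.2335
M4 S853
G1 X59.5229 Y111.2913 F1123
G1 X78.6096 Y101.3761
G1 X96.1807 Y93.4880
G1 X112.2362 Y87.6269
G1 X126.7761 Y83.7929
G1 X139.8003 Y81.9860
M5
G0 X121.0873 Y148.0778
M4 S853
G1 X108.5541 Y136.7517 F1123
G1 X98.1826 Y114.1067
G1 X91.0238 Y86.5282
G1 X88.1284 Y60.4016
G1 X90.5476 Y42.1122
G1 X99.3321 Y38.0455
M5
G0 X151.1773 Y79.0467
M4 S458
G1 X126.1720 Y107.0120 F1903
G1 X154.1373 Y132.0173
G1 X179.1426 Y104.0520
G1 X151.1773 Y79.0467
M5
G0 X0.0000 Y0.0000

viewBox `0 0 182.0337 182.6305` with mm width/height → 1 unit = 1 mm. Flip: y_m = 182.6305 − y_svg.

**Shape 1** — `<polygon>` regular polygon, stroke `#ff8800` → cut (S853, F1123). Machine vertices: (157.3469,117.7324) → (177.4936,79.0665) → (159.8246,39.2073) → (117.6450,28.1697) → (82.7169,54.2652) → (81.3419,97.8433) → (114.5554,126.0889) → (157.3469,117.7324). Closed: final G1 returns to the first vertex.

**Shape 2** — `<path>` rectangle, stroke `#000000` → score (S458, F1903). Machine vertices: (63.8880,96.1285) → (121.8979,96.1285) → (121.8979,75.2319) → (63.8880,75.2319) → (63.8880,96.1285). Closed: final G1 returns to the first vertex.

**Shape 3** — `<path>` quadratic bezier, stroke `#ff8800` → cut (S853, F1123). Control points (SVG): P0=(38.9205,59.3970), P1=(103.0010,98.2643), P2=(139.8003,100.6445); sampled at t=k/6. Machine vertices: (38.9205,123.2335) → (59.5229,111.2913) → (78.6096,101.3761) → (96.1807,93.4880) → (112.2362,87.6269) → (126.7761,83.7929) → (139.8003,81.9860). Open path.

**Shape 4** — `<path>` cubic bezier, stroke `#ff8800` → cut (S853, F1123). Control points (SVG): P0=(121.0873,34.5527), P1=(94.5598,41.6290), P2=(74.6971,154.9312), P3=(99.3321,144.5850); sampled at t=k/6. Machine vertices: (121.0873,148.0778) → (108.5541,136.7517) → (98.1826,114.1067) → (91.0238,86.5282) → (88.1284,60.4016) → (90.5476,42.1122) → (99.3321,38.0455). Open path.

**Shape 5** — `<polygon>` regular polygon, stroke `#000000` → score (S458, F1903). Machine vertices: (151.1773,79.0467) → (126.1720,107.0120) → (154.1373,132.0173) → (179.1426,104.0520) → (151.1773,79.0467). Closed: final G1 returns to the first vertex.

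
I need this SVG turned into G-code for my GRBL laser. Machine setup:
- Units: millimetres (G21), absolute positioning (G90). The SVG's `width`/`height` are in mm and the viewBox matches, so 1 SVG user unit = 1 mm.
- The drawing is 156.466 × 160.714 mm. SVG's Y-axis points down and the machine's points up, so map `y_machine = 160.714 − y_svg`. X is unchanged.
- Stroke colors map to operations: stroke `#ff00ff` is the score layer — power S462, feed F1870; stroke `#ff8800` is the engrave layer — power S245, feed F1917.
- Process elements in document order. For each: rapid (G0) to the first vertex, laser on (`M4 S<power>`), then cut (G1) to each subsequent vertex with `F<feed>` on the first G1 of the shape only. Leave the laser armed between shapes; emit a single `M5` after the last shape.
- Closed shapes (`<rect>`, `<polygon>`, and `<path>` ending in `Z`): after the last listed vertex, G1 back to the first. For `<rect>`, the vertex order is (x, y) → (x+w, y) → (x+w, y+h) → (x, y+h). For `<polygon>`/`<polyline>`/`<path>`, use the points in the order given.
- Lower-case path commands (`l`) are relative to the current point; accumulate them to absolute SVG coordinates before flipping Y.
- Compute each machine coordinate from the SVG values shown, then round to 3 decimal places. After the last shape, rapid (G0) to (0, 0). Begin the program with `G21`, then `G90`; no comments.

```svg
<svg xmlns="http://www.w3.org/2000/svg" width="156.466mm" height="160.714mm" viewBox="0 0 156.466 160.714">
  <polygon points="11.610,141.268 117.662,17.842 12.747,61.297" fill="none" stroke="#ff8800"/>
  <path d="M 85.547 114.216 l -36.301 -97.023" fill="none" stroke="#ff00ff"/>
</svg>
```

1 u = 1 mm; y_m = 160.714 − y.

[1] `<polygon>` closed polygon, #ff8800→engrave S245 F1917: (11.610,19.446) → (117.662,142.872) → (12.747,99.417) → (11.610,19.446) (closed)

[2] `<path>` line segment, #ff00ff→score S462 F1870: (85.547,46.498) → (49.246,143.521)

G21
G90
G0 X11.610 Y19.446
M4 S245
G1 X117.662 Y142.872 F1917
G1 X12.747 Y99.417
G1 X11.610 Y19.446
G0 X85.547 Y46.498
M4 S462
G1 X49.246 Y143.521 F1870
M5
G0 X0.000 Y0.000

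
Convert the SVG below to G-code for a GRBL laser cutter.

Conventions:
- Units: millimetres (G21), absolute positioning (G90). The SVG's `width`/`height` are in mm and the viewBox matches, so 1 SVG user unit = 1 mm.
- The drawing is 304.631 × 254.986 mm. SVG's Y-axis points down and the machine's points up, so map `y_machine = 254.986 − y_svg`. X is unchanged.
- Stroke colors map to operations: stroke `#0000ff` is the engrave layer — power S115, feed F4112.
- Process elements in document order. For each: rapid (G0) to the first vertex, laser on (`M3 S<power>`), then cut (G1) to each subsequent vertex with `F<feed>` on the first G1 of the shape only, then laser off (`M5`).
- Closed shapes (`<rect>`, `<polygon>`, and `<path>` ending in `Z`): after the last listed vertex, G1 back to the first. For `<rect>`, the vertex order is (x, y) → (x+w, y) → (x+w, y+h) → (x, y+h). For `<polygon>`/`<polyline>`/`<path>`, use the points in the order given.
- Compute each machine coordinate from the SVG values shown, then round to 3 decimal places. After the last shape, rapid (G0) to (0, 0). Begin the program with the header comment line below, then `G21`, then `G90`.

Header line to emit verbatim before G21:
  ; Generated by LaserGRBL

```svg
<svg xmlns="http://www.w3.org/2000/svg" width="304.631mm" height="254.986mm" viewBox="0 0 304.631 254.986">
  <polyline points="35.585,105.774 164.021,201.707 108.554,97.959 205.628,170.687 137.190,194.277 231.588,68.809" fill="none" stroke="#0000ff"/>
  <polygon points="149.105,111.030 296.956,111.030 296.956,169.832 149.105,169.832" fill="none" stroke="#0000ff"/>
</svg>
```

1 u = 1 mm; y_m = 254.986 − y.

[1] `<polyline>` open polyline, #0000ff→engrave S115 F4112: (35.585,149.212) → (164.021,53.279) → (108.554,157.027) → (205.628,84.299) → (137.190,60.709) → (231.588,186.177)

[2] `<polygon>` rectangle, #0000ff→engrave S115 F4112: (149.105,143.956) → (296.956,143.956) → (296.956,85.154) → (149.105,85.154) → (149.105,143.956) (closed)

; Generated by LaserGRBL
G21
G90
G0 X35.585 Y149.212
M3 S115
G1 X164.021 Y53.279 F4112
G1 X108.554 Y157.027
G1 X205.628 Y84.299
G1 X137.190 Y60.709
G1 X231.588 Y186.177
M5
G0 X149.105 Y143.956
M3 S115
G1 X296.956 Y143.956 F4112
G1 X296.956 Y85.154
G1 X149.105 Y85.154
G1 X149.105 Y143.956
M5
G0 X0.000 Y0.000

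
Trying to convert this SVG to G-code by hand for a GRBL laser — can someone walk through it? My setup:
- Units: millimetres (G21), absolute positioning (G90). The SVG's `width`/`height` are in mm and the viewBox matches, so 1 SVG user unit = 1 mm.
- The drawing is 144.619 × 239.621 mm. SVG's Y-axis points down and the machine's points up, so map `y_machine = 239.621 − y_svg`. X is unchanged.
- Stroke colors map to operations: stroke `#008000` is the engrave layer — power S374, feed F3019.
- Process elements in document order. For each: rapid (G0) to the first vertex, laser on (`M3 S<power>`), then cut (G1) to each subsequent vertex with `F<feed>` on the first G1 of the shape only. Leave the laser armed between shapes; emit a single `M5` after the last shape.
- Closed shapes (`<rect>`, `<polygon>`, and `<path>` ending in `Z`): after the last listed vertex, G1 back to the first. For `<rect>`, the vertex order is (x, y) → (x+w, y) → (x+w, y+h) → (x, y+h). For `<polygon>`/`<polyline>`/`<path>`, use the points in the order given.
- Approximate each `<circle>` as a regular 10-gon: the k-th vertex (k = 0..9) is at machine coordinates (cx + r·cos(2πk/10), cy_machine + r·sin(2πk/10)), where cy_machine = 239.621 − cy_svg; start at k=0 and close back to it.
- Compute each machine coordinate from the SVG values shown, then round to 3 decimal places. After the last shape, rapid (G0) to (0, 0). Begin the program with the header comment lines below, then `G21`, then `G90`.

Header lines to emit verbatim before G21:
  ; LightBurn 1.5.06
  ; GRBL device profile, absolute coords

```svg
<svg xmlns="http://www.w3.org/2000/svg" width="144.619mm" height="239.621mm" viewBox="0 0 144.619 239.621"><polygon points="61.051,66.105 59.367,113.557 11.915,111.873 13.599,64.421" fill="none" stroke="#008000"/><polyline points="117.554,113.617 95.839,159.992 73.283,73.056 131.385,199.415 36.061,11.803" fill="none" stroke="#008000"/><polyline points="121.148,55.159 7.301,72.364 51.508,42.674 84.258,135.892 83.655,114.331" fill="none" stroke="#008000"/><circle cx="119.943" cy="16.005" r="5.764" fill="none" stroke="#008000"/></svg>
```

viewBox `0 0 144.619 239.621` with mm width/height → 1 unit = 1 mm. Flip: y_m = 239.621 − y_svg.

**Shape 1** — `<polygon>` regular polygon, stroke `#008000` → engrave (S374, F3019). Machine vertices: (61.051,173.516) → (59.367,126.064) → (11.915,127.748) → (13.599,175.200) → (61.051,173.516). Closed: final G1 returns to the first vertex.

**Shape 2** — `<polyline>` open polyline, stroke `#008000` → engrave (S374, F3019). Machine vertices: (117.554,126.004) → (95.839,79.629) → (73.283,166.565) → (131.385,40.206) → (36.061,227.818). Open path.

**Shape 3** — `<polyline>` open polyline, stroke `#008000` → engrave (S374, F3019). Machine vertices: (121.148,184.462) → (7.301,167.257) → (51.508,196.947) → (84.258,103.729) → (83.655,125.290). Open path.

**Shape 4** — `<circle>` circle, stroke `#008000` → engrave (S374, F3019). Machine vertices: (125.707,223.616) → (124.606,227.004) → (121.724,229.098) → (118.162,229.098) → (115.280,227.004) → (114.179,223.616) → (115.280,220.228) → (118.162,218.134) → (121.724,218.134) → (124.606,220.228) → (125.707,223.616). Closed: final G1 returns to the first vertex.

; LightBurn 1.5.06
; GRBL device profile, absolute coords
G21
G90
G0 X61.051 Y173.516
M3 S374
G1 X59.367 Y126.064 F3019
G1 X11.915 Y127.748
G1 X13.599 Y175.200
G1 X61.051 Y173.516
G0 X117.554 Y126.004
M3 S374
G1 X95.839 Y79.629 F3019
G1 X73.283 Y166.565
G1 X131.385 Y40.206
G1 X36.061 Y227.818
G0 X121.148 Y184.462
M3 S374
G1 X7.301 Y167.257 F3019
G1 X51.508 Y196.947
G1 X84.258 Y103.729
G1 X83.655 Y125.290
G0 X125.707 Y223.616
M3 S374
G1 X124.606 Y227.004 F3019
G1 X121.724 Y229.098
G1 X118.162 Y229.098
G1 X115.280 Y227.004
G1 X114.179 Y223.616
G1 X115.280 Y220.228
G1 X118.162 Y218.134
G1 X121.724 Y218.134
G1 X124.606 Y220.228
G1 X125.707 Y223.616
M5
G0 X0.000 Y0.000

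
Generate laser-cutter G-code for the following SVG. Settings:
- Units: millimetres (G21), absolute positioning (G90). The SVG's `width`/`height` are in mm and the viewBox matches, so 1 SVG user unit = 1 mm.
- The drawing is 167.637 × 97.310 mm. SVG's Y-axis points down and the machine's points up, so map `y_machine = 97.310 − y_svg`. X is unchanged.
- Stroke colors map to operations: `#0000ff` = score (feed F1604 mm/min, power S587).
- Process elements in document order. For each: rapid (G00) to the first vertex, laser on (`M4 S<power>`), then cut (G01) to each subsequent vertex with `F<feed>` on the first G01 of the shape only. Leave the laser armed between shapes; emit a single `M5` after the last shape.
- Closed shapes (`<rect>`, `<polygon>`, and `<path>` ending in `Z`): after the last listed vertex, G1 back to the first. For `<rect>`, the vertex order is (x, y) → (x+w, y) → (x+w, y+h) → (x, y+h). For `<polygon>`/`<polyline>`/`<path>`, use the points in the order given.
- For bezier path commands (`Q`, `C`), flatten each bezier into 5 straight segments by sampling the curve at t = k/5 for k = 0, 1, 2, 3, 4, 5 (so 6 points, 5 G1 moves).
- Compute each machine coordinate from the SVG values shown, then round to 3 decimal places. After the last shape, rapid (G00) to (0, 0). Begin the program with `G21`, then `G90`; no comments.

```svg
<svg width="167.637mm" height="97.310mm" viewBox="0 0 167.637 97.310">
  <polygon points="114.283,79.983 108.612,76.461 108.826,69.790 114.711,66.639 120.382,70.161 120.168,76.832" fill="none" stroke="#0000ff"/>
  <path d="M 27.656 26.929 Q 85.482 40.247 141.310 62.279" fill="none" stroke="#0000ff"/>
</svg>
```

viewBox `0 0 167.637 97.310` with mm width/height → 1 unit = 1 mm. Flip: y_m = 97.310 − y_svg.

**Shape 1** — `<polygon>` regular polygon, stroke `#0000ff` → score (S587, F1604). Machine vertices: (114.283,17.327) → (108.612,20.849) → (108.826,27.520) → (114.711,30.671) → (120.382,27.149) → (120.168,20.478) → (114.283,17.327). Closed: final G1 returns to the first vertex.

**Shape 2** — `<path>` quadratic bezier, stroke `#0000ff` → score (S587, F1604). Control points (SVG): P0=(27.656,26.929), P1=(85.482,40.247), P2=(141.310,62.279); sampled at t=k/5. Machine vertices: (27.656,70.381) → (50.706,64.705) → (73.597,58.332) → (96.328,51.262) → (118.899,43.495) → (141.310,35.031). Open path.

G21
G90
G00 X114.283 Y17.327
M4 S587
G01 X108.612 Y20.849 F1604
G01 X108.826 Y27.520
G01 X114.711 Y30.671
G01 X120.382 Y27.149
G01 X120.168 Y20.478
G01 X114.283 Y17.327
G00 X27.656 Y70.381
M4 S587
G01 X50.706 Y64.705 F1604
G01 X73.597 Y58.332
G01 X96.328 Y51.262
G01 X118.899 Y43.495
G01 X141.310 Y35.031
M5
G00 X0.000 Y0.000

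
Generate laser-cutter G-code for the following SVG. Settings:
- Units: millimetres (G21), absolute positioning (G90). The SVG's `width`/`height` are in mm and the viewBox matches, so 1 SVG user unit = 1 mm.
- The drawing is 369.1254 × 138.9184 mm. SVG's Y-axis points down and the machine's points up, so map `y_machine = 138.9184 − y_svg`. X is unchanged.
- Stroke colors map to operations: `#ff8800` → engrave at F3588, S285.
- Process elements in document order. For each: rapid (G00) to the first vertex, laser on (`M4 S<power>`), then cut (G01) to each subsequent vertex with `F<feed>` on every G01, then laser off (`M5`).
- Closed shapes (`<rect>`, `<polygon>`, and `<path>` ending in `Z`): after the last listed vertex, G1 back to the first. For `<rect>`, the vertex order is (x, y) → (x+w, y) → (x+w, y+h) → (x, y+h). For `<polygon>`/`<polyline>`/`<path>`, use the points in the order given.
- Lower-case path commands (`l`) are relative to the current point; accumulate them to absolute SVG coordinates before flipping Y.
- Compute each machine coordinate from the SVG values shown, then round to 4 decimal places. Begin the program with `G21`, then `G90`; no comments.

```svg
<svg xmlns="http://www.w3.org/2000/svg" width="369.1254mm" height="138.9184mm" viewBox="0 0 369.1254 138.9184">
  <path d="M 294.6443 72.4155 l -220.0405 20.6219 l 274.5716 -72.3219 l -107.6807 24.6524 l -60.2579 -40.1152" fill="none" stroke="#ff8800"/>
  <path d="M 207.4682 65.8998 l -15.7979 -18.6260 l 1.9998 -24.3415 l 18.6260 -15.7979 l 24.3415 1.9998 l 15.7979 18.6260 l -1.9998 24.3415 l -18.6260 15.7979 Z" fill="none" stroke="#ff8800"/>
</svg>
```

viewBox `0 0 369.1254 138.9184` with mm width/height → 1 unit = 1 mm. Flip: y_m = 138.9184 − y_svg.

**Shape 1** — `<path>` open polyline, stroke `#ff8800` → engrave (S285, F3588). Machine vertices: (294.6443,66.5029) → (74.6038,45.8810) → (349.1754,118.2029) → (241.4947,93.5505) → (181.2368,133.6657). Open path.

**Shape 2** — `<path>` regular polygon, stroke `#ff8800` → engrave (S285, F3588). Machine vertices: (207.4682,73.0186) → (191.6703,91.6446) → (193.6701,115.9861) → (212.2961,131.7840) → (236.6376,129.7842) → (252.4355,111.1582) → (250.4357,86.8167) → (231.8097,71.0188) → (207.4682,73.0186). Closed: final G1 returns to the first vertex.

G21
G90
G00 X294.6443 Y66.5029
M4 S285
G01 X74.6038 Y45.8810 F3588
G01 X349.1754 Y118.2029 F3588
G01 X241.4947 Y93.5505 F3588
G01 X181.2368 Y133.6657 F3588
M5
G00 X207.4682 Y73.0186
M4 S285
G01 X191.6703 Y91.6446 F3588
G01 X193.6701 Y115.9861 F3588
G01 X212.2961 Y131.7840 F3588
G01 X236.6376 Y129.7842 F3588
G01 X252.4355 Y111.1582 F3588
G01 X250.4357 Y86.8167 F3588
G01 X231.8097 Y71.0188 F3588
G01 X207.4682 Y73.0186 F3588
M5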